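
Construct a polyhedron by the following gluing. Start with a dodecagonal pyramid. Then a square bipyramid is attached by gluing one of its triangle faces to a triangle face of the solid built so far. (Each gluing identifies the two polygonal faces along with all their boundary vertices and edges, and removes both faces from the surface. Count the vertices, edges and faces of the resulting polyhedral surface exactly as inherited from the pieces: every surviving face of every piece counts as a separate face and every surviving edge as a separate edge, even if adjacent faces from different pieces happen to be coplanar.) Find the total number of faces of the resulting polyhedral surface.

A dodecagonal pyramid: V=13, E=24, F=13.
Attach a square bipyramid (V=6, E=12, F=8) along a 3-gon: merge 3 vertices and 3 edges, delete both glued faces → V=16, E=33, F=19.
Check: V − E + F = 16 − 33 + 19 = 2.

19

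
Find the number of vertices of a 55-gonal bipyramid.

A bipyramid over an n-gon has 2n triangular faces and n + 2 vertices: V = 55 + 2 = 57, E = 3·55 = 165, F = 2·55 = 110.
Check: V − E + F = 57 − 165 + 110 = 2.

57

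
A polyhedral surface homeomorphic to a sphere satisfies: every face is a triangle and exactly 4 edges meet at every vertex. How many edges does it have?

Each face has 3 edges and each edge borders two faces, so 2E = 3F.
Each vertex has degree 4, so 4V = 2E and hence V = 3F/4.
Euler: V − E + F = 2 ⇒ (3F/4) − (3F/2) + F = 2.
Multiply by 8: (6 − 12 + 8)F = 16, i.e. 2F = 16.
So F = 8, E = 3·8/2 = 12, V = 3·8/4 = 6.

12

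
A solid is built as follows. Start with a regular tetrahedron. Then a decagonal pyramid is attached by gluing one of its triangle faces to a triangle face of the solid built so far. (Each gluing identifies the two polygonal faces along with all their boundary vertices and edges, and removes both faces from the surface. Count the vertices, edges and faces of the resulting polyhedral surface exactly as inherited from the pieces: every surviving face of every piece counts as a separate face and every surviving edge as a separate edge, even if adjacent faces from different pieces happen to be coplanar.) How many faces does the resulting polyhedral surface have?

A regular tetrahedron: V=4, E=6, F=4.
Attach a decagonal pyramid (V=11, E=20, F=11) along a 3-gon: merge 3 vertices and 3 edges, delete both glued faces → V=12, E=23, F=13.
Check: V − E + F = 12 − 23 + 13 = 2.

13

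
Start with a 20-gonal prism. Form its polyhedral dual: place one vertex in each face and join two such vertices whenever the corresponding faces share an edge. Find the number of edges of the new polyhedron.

60

The base solid has V = 40, E = 60, F = 22.
The dual swaps V and F and preserves E: V′ = F = 22, E′ = E = 60, F′ = V = 40.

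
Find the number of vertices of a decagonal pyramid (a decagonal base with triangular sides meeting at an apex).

A pyramid on an n-gon base has one n-gon and n triangles: V = 10 + 1 = 11, E = 2·10 = 20, F = 10 + 1 = 11.

11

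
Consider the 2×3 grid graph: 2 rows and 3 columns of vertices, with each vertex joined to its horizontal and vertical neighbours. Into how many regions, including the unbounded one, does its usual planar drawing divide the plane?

3

The grid has V = 2·3 = 6 vertices and E = 2·2 + 3·1 = 7 edges.
F = 2 − V + E = 2 − 6 + 7 = 3.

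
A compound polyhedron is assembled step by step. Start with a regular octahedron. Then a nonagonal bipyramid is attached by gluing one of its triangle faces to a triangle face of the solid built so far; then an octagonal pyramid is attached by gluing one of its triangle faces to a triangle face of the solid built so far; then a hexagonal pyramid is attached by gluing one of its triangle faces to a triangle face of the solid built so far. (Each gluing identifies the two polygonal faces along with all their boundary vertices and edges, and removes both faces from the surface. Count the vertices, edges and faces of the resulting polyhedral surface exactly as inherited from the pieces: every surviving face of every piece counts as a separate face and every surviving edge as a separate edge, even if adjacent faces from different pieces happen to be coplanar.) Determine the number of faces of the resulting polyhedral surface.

A regular octahedron: V=6, E=12, F=8.
Attach a nonagonal bipyramid (V=11, E=27, F=18) along a 3-gon: merge 3 vertices and 3 edges, delete both glued faces → V=14, E=36, F=24.
Attach an octagonal pyramid (V=9, E=16, F=9) along a 3-gon: merge 3 vertices and 3 edges, delete both glued faces → V=20, E=49, F=31.
Attach a hexagonal pyramid (V=7, E=12, F=7) along a 3-gon: merge 3 vertices and 3 edges, delete both glued faces → V=24, E=58, F=36.
Check: V − E + F = 24 − 58 + 36 = 2.

36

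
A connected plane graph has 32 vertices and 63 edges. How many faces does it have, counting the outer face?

33

Euler's formula for a connected plane graph: V − E + F = 2, so F = 2 − 32 + 63 = 33.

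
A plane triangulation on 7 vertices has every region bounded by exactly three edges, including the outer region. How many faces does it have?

10

In a plane triangulation 3F = 2E and V − E + F = 2, so F = 2V − 4 = 2·7 − 4 = 10.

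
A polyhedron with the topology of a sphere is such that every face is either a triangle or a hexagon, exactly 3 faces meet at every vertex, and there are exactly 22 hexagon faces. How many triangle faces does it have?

Let x be the number of triangles; then F = 22 + x.
Edge–face incidences: 2E = 6·22 + 3·x = 132 + 3x.
Every vertex has degree 3, so 3V = 2E.
Euler: V − E + F = 2 ⇒ (2E)/3 − E + (22 + x) = 2.
Multiply by 6: 2·(2E) − 3·(2E) + 6·(22 + x) = 12, i.e. 132 + 6x − (132 + 3x) = 12.
Collecting terms: 3x = 12, so x = 4.
Then 2E = 132 + 3·4 = 144, so E = 72, V = 2E/3 = 48, F = 22 + 4 = 26.

4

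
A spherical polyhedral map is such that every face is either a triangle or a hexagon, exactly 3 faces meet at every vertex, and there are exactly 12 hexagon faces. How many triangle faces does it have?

4

Let x be the number of triangles; then F = 12 + x.
Edge–face incidences: 2E = 6·12 + 3·x = 72 + 3x.
Every vertex has degree 3, so 3V = 2E.
Euler: V − E + F = 2 ⇒ (2E)/3 − E + (12 + x) = 2.
Multiply by 6: 2·(2E) − 3·(2E) + 6·(12 + x) = 12, i.e. 72 + 6x − (72 + 3x) = 12.
Collecting terms: 3x = 12, so x = 4.
Then 2E = 72 + 3·4 = 84, so E = 42, V = 2E/3 = 28, F = 12 + 4 = 16.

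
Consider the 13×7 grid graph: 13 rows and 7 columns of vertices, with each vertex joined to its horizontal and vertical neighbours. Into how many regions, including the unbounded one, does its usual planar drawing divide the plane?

The grid has V = 13·7 = 91 vertices and E = 13·6 + 7·12 = 162 edges.
F = 2 − V + E = 2 − 91 + 162 = 73.

73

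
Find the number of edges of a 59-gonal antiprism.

236

An antiprism on an n-gon has two n-gon caps and 2n triangles: V = 2·59 = 118, E = 4·59 = 236, F = 2·59 + 2 = 120.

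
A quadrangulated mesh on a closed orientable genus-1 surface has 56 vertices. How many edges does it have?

χ = 2 − 2·1 = 0, and every face is a square so 4F = 2E.
V − E + F = 0 with E = 4F/2 gives 56 − (4/2 − 1)·F = 0, so F = 56 and E = 112.

112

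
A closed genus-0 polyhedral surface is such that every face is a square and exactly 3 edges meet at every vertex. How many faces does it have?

Each face has 4 edges and each edge borders two faces, so 2E = 4F.
Each vertex has degree 3, so 3V = 2E and hence V = 4F/3.
Euler: V − E + F = 2 ⇒ (4F/3) − (4F/2) + F = 2.
Multiply by 6: (8 − 12 + 6)F = 12, i.e. 2F = 12.
So F = 6, E = 4·6/2 = 12, V = 4·6/3 = 8.

6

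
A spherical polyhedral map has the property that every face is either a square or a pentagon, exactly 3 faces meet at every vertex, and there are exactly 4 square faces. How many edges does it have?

Let x be the number of pentagons; then F = 4 + x.
Edge–face incidences: 2E = 4·4 + 5·x = 16 + 5x.
Every vertex has degree 3, so 3V = 2E.
Euler: V − E + F = 2 ⇒ (2E)/3 − E + (4 + x) = 2.
Multiply by 6: 2·(2E) − 3·(2E) + 6·(4 + x) = 12, i.e. 24 + 6x − (16 + 5x) = 12.
Collecting terms: x + 8 = 12, so x = 4.
Then 2E = 16 + 5·4 = 36, so E = 18, V = 2E/3 = 12, F = 4 + 4 = 8.

18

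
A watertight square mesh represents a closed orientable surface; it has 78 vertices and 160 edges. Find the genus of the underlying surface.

Every face is a square and each edge borders two faces, so 4F = 2·160, giving F = 80.
χ = V − E + F = 78 − 160 + 80 = -2.
For a closed orientable surface χ = 2 − 2g, so g = (2 − (-2))/2 = 2.

2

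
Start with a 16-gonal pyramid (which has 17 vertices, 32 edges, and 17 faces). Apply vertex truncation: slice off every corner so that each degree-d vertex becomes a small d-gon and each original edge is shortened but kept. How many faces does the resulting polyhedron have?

34

Truncation replaces each original edge-end by a new vertex, so V′ = 2E = 64.
Each original edge survives, and each old vertex of degree d contributes d new edges; summing degrees gives Σd = 2E, so E′ = E + 2E = 3E = 96.
Each original face survives and each original vertex becomes one new face: F′ = F + V = 34.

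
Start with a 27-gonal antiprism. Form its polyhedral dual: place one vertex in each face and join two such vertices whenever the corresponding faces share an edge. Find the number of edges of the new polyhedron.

The base solid has V = 54, E = 108, F = 56.
The dual swaps V and F and preserves E: V′ = F = 56, E′ = E = 108, F′ = V = 54.

108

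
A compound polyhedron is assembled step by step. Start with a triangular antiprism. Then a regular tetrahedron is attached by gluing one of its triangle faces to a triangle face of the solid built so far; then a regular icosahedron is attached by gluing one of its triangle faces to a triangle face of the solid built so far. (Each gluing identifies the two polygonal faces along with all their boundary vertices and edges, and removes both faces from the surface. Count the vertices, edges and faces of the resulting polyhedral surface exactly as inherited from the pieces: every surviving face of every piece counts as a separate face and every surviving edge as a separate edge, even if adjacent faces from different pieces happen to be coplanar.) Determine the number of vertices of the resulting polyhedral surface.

16

A triangular antiprism: V=6, E=12, F=8.
Attach a regular tetrahedron (V=4, E=6, F=4) along a 3-gon: merge 3 vertices and 3 edges, delete both glued faces → V=7, E=15, F=10.
Attach a regular icosahedron (V=12, E=30, F=20) along a 3-gon: merge 3 vertices and 3 edges, delete both glued faces → V=16, E=42, F=28.
Check: V − E + F = 16 − 42 + 28 = 2.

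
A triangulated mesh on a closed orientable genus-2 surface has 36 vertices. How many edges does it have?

χ = 2 − 2·2 = -2, and every face is a triangle so 3F = 2E.
V − E + F = -2 with E = 3F/2 gives 36 − (3/2 − 1)·F = -2, so F = 76 and E = 114.

114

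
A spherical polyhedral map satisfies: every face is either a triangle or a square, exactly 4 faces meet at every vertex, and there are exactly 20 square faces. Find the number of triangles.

Let x be the number of triangles; then F = 20 + x.
Edge–face incidences: 2E = 4·20 + 3·x = 80 + 3x.
Every vertex has degree 4, so 4V = 2E.
Euler: V − E + F = 2 ⇒ (2E)/4 − E + (20 + x) = 2.
Multiply by 8: 2·(2E) − 4·(2E) + 8·(20 + x) = 16, i.e. 160 + 8x − 2·(80 + 3x) = 16.
Collecting terms: 2x = 16, so x = 8.
Then 2E = 80 + 3·8 = 104, so E = 52, V = 2E/4 = 26, F = 20 + 8 = 28.

8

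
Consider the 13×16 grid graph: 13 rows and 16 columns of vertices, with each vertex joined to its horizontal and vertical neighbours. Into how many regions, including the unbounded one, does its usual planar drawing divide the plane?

The grid has V = 13·16 = 208 vertices and E = 13·15 + 16·12 = 387 edges.
F = 2 − V + E = 2 − 208 + 387 = 181.

181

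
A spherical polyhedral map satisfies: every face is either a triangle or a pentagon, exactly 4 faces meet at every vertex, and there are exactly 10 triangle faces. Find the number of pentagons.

Let x be the number of pentagons; then F = 10 + x.
Edge–face incidences: 2E = 3·10 + 5·x = 30 + 5x.
Every vertex has degree 4, so 4V = 2E.
Euler: V − E + F = 2 ⇒ (2E)/4 − E + (10 + x) = 2.
Multiply by 8: 2·(2E) − 4·(2E) + 8·(10 + x) = 16, i.e. 80 + 8x − 2·(30 + 5x) = 16.
Collecting terms: −2x + 20 = 16, so −2x = −4, so x = 2.
Then 2E = 30 + 5·2 = 40, so E = 20, V = 2E/4 = 10, F = 10 + 2 = 12.

2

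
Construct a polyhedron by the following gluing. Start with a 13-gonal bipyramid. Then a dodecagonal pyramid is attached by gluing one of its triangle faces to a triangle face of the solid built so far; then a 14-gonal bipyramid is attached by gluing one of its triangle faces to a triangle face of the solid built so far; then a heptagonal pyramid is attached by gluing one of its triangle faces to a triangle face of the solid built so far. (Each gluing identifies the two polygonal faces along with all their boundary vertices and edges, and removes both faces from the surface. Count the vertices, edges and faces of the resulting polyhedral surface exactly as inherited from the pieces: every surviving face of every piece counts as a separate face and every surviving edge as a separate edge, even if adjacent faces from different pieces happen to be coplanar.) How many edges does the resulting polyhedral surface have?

110

A 13-gonal bipyramid: V=15, E=39, F=26.
Attach a dodecagonal pyramid (V=13, E=24, F=13) along a 3-gon: merge 3 vertices and 3 edges, delete both glued faces → V=25, E=60, F=37.
Attach a 14-gonal bipyramid (V=16, E=42, F=28) along a 3-gon: merge 3 vertices and 3 edges, delete both glued faces → V=38, E=99, F=63.
Attach a heptagonal pyramid (V=8, E=14, F=8) along a 3-gon: merge 3 vertices and 3 edges, delete both glued faces → V=43, E=110, F=69.
Check: V − E + F = 43 − 110 + 69 = 2.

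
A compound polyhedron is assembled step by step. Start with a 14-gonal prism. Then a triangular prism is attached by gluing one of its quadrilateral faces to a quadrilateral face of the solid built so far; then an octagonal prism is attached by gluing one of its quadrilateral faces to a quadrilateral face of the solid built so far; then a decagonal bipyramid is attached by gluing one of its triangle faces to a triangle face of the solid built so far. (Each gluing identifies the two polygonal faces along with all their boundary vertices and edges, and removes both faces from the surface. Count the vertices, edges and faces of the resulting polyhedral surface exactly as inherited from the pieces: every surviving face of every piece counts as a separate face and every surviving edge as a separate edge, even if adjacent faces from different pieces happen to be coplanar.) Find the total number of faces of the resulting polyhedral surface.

A 14-gonal prism: V=28, E=42, F=16.
Attach a triangular prism (V=6, E=9, F=5) along a 4-gon: merge 4 vertices and 4 edges, delete both glued faces → V=30, E=47, F=19.
Attach an octagonal prism (V=16, E=24, F=10) along a 4-gon: merge 4 vertices and 4 edges, delete both glued faces → V=42, E=67, F=27.
Attach a decagonal bipyramid (V=12, E=30, F=20) along a 3-gon: merge 3 vertices and 3 edges, delete both glued faces → V=51, E=94, F=45.
Check: V − E + F = 51 − 94 + 45 = 2.

45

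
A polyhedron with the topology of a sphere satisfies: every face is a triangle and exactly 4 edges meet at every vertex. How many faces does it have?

8

Each face has 3 edges and each edge borders two faces, so 2E = 3F.
Each vertex has degree 4, so 4V = 2E and hence V = 3F/4.
Euler: V − E + F = 2 ⇒ (3F/4) − (3F/2) + F = 2.
Multiply by 8: (6 − 12 + 8)F = 16, i.e. 2F = 16.
So F = 8, E = 3·8/2 = 12, V = 3·8/4 = 6.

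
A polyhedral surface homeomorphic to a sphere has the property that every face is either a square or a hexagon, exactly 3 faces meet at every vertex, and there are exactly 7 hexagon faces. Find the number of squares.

6

Let x be the number of squares; then F = 7 + x.
Edge–face incidences: 2E = 6·7 + 4·x = 42 + 4x.
Every vertex has degree 3, so 3V = 2E.
Euler: V − E + F = 2 ⇒ (2E)/3 − E + (7 + x) = 2.
Multiply by 6: 2·(2E) − 3·(2E) + 6·(7 + x) = 12, i.e. 42 + 6x − (42 + 4x) = 12.
Collecting terms: 2x = 12, so x = 6.
Then 2E = 42 + 4·6 = 66, so E = 33, V = 2E/3 = 22, F = 7 + 6 = 13.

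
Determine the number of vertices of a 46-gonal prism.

92

A prism on an n-gon has two n-gon bases and n rectangular sides: V = 2·46 = 92, E = 3·46 = 138, F = 46 + 2 = 48.
Check: V − E + F = 92 − 138 + 48 = 2.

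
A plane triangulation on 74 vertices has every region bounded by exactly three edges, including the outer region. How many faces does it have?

In a plane triangulation 3F = 2E and V − E + F = 2, so F = 2V − 4 = 2·74 − 4 = 144.

144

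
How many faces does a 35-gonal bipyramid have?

70

A bipyramid over an n-gon has 2n triangular faces and n + 2 vertices: V = 35 + 2 = 37, E = 3·35 = 105, F = 2·35 = 70.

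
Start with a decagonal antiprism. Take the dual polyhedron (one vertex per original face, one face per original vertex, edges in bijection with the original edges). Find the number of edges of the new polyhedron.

40

The base solid has V = 20, E = 40, F = 22.
The dual swaps V and F and preserves E: V′ = F = 22, E′ = E = 40, F′ = V = 20.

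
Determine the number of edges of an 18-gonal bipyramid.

54

A bipyramid over an n-gon has 2n triangular faces and n + 2 vertices: V = 18 + 2 = 20, E = 3·18 = 54, F = 2·18 = 36.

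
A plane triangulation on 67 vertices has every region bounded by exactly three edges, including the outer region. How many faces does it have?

130

In a plane triangulation 3F = 2E and V − E + F = 2, so F = 2V − 4 = 2·67 − 4 = 130.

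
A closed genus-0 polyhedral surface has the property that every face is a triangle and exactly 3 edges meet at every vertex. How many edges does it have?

6

Each face has 3 edges and each edge borders two faces, so 2E = 3F.
Each vertex has degree 3, so 3V = 2E and hence V = 3F/3.
Euler: V − E + F = 2 ⇒ (3F/3) − (3F/2) + F = 2.
Multiply by 6: (6 − 9 + 6)F = 12, i.e. 3F = 12.
So F = 4, E = 3·4/2 = 6, V = 3·4/3 = 4.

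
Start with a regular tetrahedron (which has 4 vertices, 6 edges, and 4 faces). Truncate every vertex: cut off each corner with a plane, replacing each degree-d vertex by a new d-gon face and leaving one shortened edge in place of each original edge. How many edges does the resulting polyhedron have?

Truncation replaces each original edge-end by a new vertex, so V′ = 2E = 12.
Each original edge survives, and each old vertex of degree d contributes d new edges; summing degrees gives Σd = 2E, so E′ = E + 2E = 3E = 18.
Each original face survives and each original vertex becomes one new face: F′ = F + V = 8.

18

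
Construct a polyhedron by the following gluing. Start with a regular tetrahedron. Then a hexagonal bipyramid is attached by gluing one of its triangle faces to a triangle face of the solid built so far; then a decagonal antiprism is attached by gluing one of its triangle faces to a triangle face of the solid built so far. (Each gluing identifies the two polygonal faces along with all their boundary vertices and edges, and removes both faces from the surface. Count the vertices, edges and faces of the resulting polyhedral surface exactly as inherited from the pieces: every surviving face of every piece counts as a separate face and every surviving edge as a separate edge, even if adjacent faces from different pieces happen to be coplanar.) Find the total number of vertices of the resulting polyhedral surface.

A regular tetrahedron: V=4, E=6, F=4.
Attach a hexagonal bipyramid (V=8, E=18, F=12) along a 3-gon: merge 3 vertices and 3 edges, delete both glued faces → V=9, E=21, F=14.
Attach a decagonal antiprism (V=20, E=40, F=22) along a 3-gon: merge 3 vertices and 3 edges, delete both glued faces → V=26, E=58, F=34.
Check: V − E + F = 26 − 58 + 34 = 2.

26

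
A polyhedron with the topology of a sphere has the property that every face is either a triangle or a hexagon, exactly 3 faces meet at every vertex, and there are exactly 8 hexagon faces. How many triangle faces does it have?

Let x be the number of triangles; then F = 8 + x.
Edge–face incidences: 2E = 6·8 + 3·x = 48 + 3x.
Every vertex has degree 3, so 3V = 2E.
Euler: V − E + F = 2 ⇒ (2E)/3 − E + (8 + x) = 2.
Multiply by 6: 2·(2E) − 3·(2E) + 6·(8 + x) = 12, i.e. 48 + 6x − (48 + 3x) = 12.
Collecting terms: 3x = 12, so x = 4.
Then 2E = 48 + 3·4 = 60, so E = 30, V = 2E/3 = 20, F = 8 + 4 = 12.

4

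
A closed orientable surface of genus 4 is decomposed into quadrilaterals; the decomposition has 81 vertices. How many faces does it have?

87

χ = 2 − 2·4 = -6, and every face is a square so 4F = 2E.
V − E + F = -6 with E = 4F/2 gives 81 − (4/2 − 1)·F = -6, so F = 87 and E = 174.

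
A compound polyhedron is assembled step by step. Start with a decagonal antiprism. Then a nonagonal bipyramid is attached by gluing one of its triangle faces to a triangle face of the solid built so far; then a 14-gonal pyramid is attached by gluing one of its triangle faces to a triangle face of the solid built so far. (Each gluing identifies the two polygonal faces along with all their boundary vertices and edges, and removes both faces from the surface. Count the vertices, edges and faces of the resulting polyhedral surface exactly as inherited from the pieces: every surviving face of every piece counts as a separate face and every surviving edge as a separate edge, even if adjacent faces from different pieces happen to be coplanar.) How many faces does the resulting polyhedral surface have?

A decagonal antiprism: V=20, E=40, F=22.
Attach a nonagonal bipyramid (V=11, E=27, F=18) along a 3-gon: merge 3 vertices and 3 edges, delete both glued faces → V=28, E=64, F=38.
Attach a 14-gonal pyramid (V=15, E=28, F=15) along a 3-gon: merge 3 vertices and 3 edges, delete both glued faces → V=40, E=89, F=51.
Check: V − E + F = 40 − 89 + 51 = 2.

51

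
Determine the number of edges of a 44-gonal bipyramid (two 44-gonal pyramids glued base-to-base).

A bipyramid over an n-gon has 2n triangular faces and n + 2 vertices: V = 44 + 2 = 46, E = 3·44 = 132, F = 2·44 = 88.

132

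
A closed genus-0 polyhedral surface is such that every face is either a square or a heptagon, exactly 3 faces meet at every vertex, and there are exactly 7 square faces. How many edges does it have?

Let x be the number of heptagons; then F = 7 + x.
Edge–face incidences: 2E = 4·7 + 7·x = 28 + 7x.
Every vertex has degree 3, so 3V = 2E.
Euler: V − E + F = 2 ⇒ (2E)/3 − E + (7 + x) = 2.
Multiply by 6: 2·(2E) − 3·(2E) + 6·(7 + x) = 12, i.e. 42 + 6x − (28 + 7x) = 12.
Collecting terms: −x + 14 = 12, so −x = −2, so x = 2.
Then 2E = 28 + 7·2 = 42, so E = 21, V = 2E/3 = 14, F = 7 + 2 = 9.

21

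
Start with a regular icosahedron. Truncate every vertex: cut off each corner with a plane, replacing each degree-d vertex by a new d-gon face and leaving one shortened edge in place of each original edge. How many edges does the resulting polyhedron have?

90

The base solid has V = 12, E = 30, F = 20.
Truncation replaces each original edge-end by a new vertex, so V′ = 2E = 60.
Each original edge survives, and each old vertex of degree d contributes d new edges; summing degrees gives Σd = 2E, so E′ = E + 2E = 3E = 90.
Each original face survives and each original vertex becomes one new face: F′ = F + V = 32.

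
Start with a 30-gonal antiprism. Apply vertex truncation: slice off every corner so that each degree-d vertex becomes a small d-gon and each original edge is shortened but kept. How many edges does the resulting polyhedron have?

360

The base solid has V = 60, E = 120, F = 62.
Truncation replaces each original edge-end by a new vertex, so V′ = 2E = 240.
Each original edge survives, and each old vertex of degree d contributes d new edges; summing degrees gives Σd = 2E, so E′ = E + 2E = 3E = 360.
Each original face survives and each original vertex becomes one new face: F′ = F + V = 122.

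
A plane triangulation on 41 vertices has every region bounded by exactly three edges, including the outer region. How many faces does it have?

In a plane triangulation 3F = 2E and V − E + F = 2, so F = 2V − 4 = 2·41 − 4 = 78.

78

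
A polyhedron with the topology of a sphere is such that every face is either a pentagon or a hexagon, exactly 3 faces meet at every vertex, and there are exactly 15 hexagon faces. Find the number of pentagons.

12

Let x be the number of pentagons; then F = 15 + x.
Edge–face incidences: 2E = 6·15 + 5·x = 90 + 5x.
Every vertex has degree 3, so 3V = 2E.
Euler: V − E + F = 2 ⇒ (2E)/3 − E + (15 + x) = 2.
Multiply by 6: 2·(2E) − 3·(2E) + 6·(15 + x) = 12, i.e. 90 + 6x − (90 + 5x) = 12.
Collecting terms: x = 12.
Then 2E = 90 + 5·12 = 150, so E = 75, V = 2E/3 = 50, F = 15 + 12 = 27.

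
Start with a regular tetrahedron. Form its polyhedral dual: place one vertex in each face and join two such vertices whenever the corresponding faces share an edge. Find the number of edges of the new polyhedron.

6

The base solid has V = 4, E = 6, F = 4.
The dual swaps V and F and preserves E: V′ = F = 4, E′ = E = 6, F′ = V = 4.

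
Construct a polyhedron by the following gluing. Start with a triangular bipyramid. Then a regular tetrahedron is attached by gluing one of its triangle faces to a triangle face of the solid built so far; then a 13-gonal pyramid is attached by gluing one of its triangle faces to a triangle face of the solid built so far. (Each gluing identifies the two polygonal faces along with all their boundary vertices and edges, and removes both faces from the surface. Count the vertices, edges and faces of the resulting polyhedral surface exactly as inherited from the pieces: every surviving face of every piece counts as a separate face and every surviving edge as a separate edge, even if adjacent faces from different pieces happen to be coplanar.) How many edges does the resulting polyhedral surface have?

35

A triangular bipyramid: V=5, E=9, F=6.
Attach a regular tetrahedron (V=4, E=6, F=4) along a 3-gon: merge 3 vertices and 3 edges, delete both glued faces → V=6, E=12, F=8.
Attach a 13-gonal pyramid (V=14, E=26, F=14) along a 3-gon: merge 3 vertices and 3 edges, delete both glued faces → V=17, E=35, F=20.
Check: V − E + F = 17 − 35 + 20 = 2.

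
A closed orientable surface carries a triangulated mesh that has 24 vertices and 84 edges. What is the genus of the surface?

Every face is a triangle and each edge borders two faces, so 3F = 2·84, giving F = 56.
χ = V − E + F = 24 − 84 + 56 = -4.
For a closed orientable surface χ = 2 − 2g, so g = (2 − (-4))/2 = 3.

3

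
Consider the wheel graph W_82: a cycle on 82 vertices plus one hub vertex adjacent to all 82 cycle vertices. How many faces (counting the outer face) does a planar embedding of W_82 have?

83

W_82 has V = 82 + 1 = 83 vertices and E = 2·82 = 164 edges.
By Euler's formula F = 2 − V + E = 2 − 83 + 164 = 83.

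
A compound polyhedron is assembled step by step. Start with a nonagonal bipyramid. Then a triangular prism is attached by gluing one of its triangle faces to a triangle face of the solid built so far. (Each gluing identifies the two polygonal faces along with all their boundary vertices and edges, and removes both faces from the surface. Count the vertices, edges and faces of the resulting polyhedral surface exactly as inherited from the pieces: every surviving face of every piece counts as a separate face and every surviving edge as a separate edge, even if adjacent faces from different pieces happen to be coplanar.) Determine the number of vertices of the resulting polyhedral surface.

A nonagonal bipyramid: V=11, E=27, F=18.
Attach a triangular prism (V=6, E=9, F=5) along a 3-gon: merge 3 vertices and 3 edges, delete both glued faces → V=14, E=33, F=21.
Check: V − E + F = 14 − 33 + 21 = 2.

14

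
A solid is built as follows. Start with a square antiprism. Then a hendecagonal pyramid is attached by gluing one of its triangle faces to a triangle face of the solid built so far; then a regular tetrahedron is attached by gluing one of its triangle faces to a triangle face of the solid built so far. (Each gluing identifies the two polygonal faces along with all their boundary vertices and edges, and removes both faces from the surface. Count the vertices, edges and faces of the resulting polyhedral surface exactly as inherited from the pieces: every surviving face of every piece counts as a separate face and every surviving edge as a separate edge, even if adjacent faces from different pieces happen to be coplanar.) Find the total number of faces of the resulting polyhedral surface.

22

A square antiprism: V=8, E=16, F=10.
Attach a hendecagonal pyramid (V=12, E=22, F=12) along a 3-gon: merge 3 vertices and 3 edges, delete both glued faces → V=17, E=35, F=20.
Attach a regular tetrahedron (V=4, E=6, F=4) along a 3-gon: merge 3 vertices and 3 edges, delete both glued faces → V=18, E=38, F=22.
Check: V − E + F = 18 − 38 + 22 = 2.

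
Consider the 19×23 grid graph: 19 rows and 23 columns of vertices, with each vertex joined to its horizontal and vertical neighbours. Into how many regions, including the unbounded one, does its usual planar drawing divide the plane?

397

The grid has V = 19·23 = 437 vertices and E = 19·22 + 23·18 = 832 edges.
F = 2 − V + E = 2 − 437 + 832 = 397.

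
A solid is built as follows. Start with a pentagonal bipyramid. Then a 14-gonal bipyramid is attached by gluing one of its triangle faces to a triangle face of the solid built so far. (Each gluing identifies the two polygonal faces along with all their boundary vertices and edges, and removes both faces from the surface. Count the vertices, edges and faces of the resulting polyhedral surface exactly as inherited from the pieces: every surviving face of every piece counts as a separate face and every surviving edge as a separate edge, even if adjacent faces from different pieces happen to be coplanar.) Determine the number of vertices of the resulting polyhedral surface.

20

A pentagonal bipyramid: V=7, E=15, F=10.
Attach a 14-gonal bipyramid (V=16, E=42, F=28) along a 3-gon: merge 3 vertices and 3 edges, delete both glued faces → V=20, E=54, F=36.
Check: V − E + F = 20 − 54 + 36 = 2.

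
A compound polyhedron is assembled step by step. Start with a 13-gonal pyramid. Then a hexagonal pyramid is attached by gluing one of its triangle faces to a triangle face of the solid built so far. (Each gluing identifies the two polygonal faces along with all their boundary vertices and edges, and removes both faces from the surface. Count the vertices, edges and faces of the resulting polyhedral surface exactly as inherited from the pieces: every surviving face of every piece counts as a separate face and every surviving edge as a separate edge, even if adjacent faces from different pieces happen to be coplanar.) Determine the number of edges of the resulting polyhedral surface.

A 13-gonal pyramid: V=14, E=26, F=14.
Attach a hexagonal pyramid (V=7, E=12, F=7) along a 3-gon: merge 3 vertices and 3 edges, delete both glued faces → V=18, E=35, F=19.
Check: V − E + F = 18 − 35 + 19 = 2.

35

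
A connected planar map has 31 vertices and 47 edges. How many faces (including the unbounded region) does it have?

18

Euler's formula for a connected plane graph: V − E + F = 2, so F = 2 − 31 + 47 = 18.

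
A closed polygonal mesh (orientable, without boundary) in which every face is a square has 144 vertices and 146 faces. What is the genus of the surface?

Every face is a square, so 2E = 4·146 = 584, giving E = 292.
χ = V − E + F = 144 − 292 + 146 = -2.
For a closed orientable surface χ = 2 − 2g, so g = (2 − (-2))/2 = 2.

2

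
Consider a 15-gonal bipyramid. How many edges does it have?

45

A bipyramid over an n-gon has 2n triangular faces and n + 2 vertices: V = 15 + 2 = 17, E = 3·15 = 45, F = 2·15 = 30.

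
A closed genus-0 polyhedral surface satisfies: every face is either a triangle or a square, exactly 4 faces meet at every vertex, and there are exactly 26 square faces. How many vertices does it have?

Let x be the number of triangles; then F = 26 + x.
Edge–face incidences: 2E = 4·26 + 3·x = 104 + 3x.
Every vertex has degree 4, so 4V = 2E.
Euler: V − E + F = 2 ⇒ (2E)/4 − E + (26 + x) = 2.
Multiply by 8: 2·(2E) − 4·(2E) + 8·(26 + x) = 16, i.e. 208 + 8x − 2·(104 + 3x) = 16.
Collecting terms: 2x = 16, so x = 8.
Then 2E = 104 + 3·8 = 128, so E = 64, V = 2E/4 = 32, F = 26 + 8 = 34.

32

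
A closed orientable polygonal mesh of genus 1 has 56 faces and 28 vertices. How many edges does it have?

84

For a closed orientable surface of genus 1, χ = 2 − 2·1 = 0.
E = V + F − (0) = 28 + 56 − (0) = 84.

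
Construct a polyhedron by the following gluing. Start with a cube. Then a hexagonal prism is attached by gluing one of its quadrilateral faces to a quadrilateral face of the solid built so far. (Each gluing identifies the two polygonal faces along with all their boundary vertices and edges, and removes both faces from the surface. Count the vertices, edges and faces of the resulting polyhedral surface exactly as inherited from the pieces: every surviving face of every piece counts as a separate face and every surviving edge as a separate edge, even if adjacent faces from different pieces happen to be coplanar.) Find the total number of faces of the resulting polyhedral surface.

12

A cube: V=8, E=12, F=6.
Attach a hexagonal prism (V=12, E=18, F=8) along a 4-gon: merge 4 vertices and 4 edges, delete both glued faces → V=16, E=26, F=12.
Check: V − E + F = 16 − 26 + 12 = 2.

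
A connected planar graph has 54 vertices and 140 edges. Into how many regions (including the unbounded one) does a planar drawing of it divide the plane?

88

Euler's formula for a connected plane graph: V − E + F = 2, so F = 2 − 54 + 140 = 88.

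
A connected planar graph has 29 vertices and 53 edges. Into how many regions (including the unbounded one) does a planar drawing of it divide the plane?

Euler's formula for a connected plane graph: V − E + F = 2, so F = 2 − 29 + 53 = 26.

26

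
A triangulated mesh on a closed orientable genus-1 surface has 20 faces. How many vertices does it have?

10

χ = 2 − 2·1 = 0, and every face is a triangle so 3F = 2E.
E = 3·20/2 = 30. Then V = 0 + E − F = 0 + 30 − 20 = 10.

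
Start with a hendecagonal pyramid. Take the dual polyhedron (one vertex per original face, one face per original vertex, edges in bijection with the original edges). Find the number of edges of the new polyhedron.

The base solid has V = 12, E = 22, F = 12.
The dual swaps V and F and preserves E: V′ = F = 12, E′ = E = 22, F′ = V = 12.

22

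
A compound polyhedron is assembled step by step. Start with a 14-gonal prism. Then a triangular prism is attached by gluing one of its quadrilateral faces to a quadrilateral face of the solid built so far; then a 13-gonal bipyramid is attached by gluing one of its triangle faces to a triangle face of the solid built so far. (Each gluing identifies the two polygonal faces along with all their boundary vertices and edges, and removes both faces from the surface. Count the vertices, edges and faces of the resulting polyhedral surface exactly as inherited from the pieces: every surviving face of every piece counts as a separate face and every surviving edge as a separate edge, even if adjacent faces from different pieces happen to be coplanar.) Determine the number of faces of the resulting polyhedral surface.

A 14-gonal prism: V=28, E=42, F=16.
Attach a triangular prism (V=6, E=9, F=5) along a 4-gon: merge 4 vertices and 4 edges, delete both glued faces → V=30, E=47, F=19.
Attach a 13-gonal bipyramid (V=15, E=39, F=26) along a 3-gon: merge 3 vertices and 3 edges, delete both glued faces → V=42, E=83, F=43.
Check: V − E + F = 42 − 83 + 43 = 2.

43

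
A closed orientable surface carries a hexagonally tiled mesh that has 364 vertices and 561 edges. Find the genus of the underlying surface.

6

Every face is a hexagon and each edge borders two faces, so 6F = 2·561, giving F = 187.
χ = V − E + F = 364 − 561 + 187 = -10.
For a closed orientable surface χ = 2 − 2g, so g = (2 − (-10))/2 = 6.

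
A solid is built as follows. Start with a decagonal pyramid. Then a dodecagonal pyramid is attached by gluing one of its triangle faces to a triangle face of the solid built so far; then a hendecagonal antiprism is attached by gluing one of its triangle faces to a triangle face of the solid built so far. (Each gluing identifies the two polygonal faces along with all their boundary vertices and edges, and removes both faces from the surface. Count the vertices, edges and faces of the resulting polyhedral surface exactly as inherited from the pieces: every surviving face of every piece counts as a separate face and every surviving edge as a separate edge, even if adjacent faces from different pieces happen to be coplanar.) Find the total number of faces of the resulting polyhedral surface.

44

A decagonal pyramid: V=11, E=20, F=11.
Attach a dodecagonal pyramid (V=13, E=24, F=13) along a 3-gon: merge 3 vertices and 3 edges, delete both glued faces → V=21, E=41, F=22.
Attach a hendecagonal antiprism (V=22, E=44, F=24) along a 3-gon: merge 3 vertices and 3 edges, delete both glued faces → V=40, E=82, F=44.
Check: V − E + F = 40 − 82 + 44 = 2.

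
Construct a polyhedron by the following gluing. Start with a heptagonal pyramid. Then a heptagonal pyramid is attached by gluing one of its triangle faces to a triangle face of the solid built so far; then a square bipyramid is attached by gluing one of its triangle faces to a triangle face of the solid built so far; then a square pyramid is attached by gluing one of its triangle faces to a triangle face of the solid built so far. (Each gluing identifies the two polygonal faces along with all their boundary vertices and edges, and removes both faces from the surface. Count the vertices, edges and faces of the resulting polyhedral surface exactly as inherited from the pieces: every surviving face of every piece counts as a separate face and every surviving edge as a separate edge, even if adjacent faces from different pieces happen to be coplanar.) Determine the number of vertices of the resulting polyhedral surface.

A heptagonal pyramid: V=8, E=14, F=8.
Attach a heptagonal pyramid (V=8, E=14, F=8) along a 3-gon: merge 3 vertices and 3 edges, delete both glued faces → V=13, E=25, F=14.
Attach a square bipyramid (V=6, E=12, F=8) along a 3-gon: merge 3 vertices and 3 edges, delete both glued faces → V=16, E=34, F=20.
Attach a square pyramid (V=5, E=8, F=5) along a 3-gon: merge 3 vertices and 3 edges, delete both glued faces → V=18, E=39, F=23.
Check: V − E + F = 18 − 39 + 23 = 2.

18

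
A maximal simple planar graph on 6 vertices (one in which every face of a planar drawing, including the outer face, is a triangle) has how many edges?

In a plane triangulation 3F = 2E and V − E + F = 2, so E = 3V − 6 = 3·6 − 6 = 12.

12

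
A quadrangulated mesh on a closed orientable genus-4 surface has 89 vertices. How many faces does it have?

95

χ = 2 − 2·4 = -6, and every face is a square so 4F = 2E.
V − E + F = -6 with E = 4F/2 gives 89 − (4/2 − 1)·F = -6, so F = 95 and E = 190.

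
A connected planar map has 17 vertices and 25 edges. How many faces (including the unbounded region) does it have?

10

Euler's formula for a connected plane graph: V − E + F = 2, so F = 2 − 17 + 25 = 10.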